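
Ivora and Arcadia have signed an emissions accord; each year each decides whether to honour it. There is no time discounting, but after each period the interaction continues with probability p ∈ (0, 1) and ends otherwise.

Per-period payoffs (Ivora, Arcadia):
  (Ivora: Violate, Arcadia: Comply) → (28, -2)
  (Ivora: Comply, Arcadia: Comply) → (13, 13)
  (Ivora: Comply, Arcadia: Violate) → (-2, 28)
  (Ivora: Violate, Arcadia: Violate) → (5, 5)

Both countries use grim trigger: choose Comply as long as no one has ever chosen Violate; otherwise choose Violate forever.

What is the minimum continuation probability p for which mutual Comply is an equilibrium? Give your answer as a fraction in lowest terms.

Expected cooperation value is 13 + p·13 + p²·13 + … = 13/(1−p); deviation gives 28 + p·5/(1−p).
13 ≥ 28(1−p) + 5p ⇒ 23p ≥ 15 ⇒ p ≥ 15/23.

15/23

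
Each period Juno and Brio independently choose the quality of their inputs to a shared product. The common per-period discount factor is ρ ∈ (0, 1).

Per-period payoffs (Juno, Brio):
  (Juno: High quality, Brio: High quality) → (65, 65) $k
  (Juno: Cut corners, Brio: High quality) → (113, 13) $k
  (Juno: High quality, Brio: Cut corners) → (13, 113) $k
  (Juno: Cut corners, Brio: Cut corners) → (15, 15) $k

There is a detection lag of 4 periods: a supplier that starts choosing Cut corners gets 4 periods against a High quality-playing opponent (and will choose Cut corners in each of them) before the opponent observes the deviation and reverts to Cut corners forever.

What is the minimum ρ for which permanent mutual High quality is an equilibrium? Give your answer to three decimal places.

The best deviation is to choose Cut corners for all 4 undetected periods, earning 113 each, then 15 forever once detected.
Deviation value: 113(1−ρ^4)/(1−ρ) + 15ρ^4/(1−ρ); cooperation value: 65/(1−ρ).
IC: 65 ≥ 113(1−ρ^4) + 15ρ^4 = 113 − 98ρ^4.
So ρ^4 ≥ 48/98 = 24/49, giving ρ ≥ (24/49)^(1/4) ≈ 0.837.

0.837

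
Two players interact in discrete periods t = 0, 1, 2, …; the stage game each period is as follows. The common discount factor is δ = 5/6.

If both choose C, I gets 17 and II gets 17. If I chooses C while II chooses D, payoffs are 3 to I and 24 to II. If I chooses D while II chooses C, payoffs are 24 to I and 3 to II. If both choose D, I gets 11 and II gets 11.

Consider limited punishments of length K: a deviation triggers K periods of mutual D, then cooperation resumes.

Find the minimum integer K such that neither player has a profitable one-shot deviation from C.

2

IC: δ(1−δ^K)/(1−δ) ≥ (24−17)/(17−11) = 7/6.
With δ = 5/6: need 1 − δ^K ≥ 7/6·(1−5/6)/(5/6), i.e. δ^K ≤ 0.7667.
Since (5/6)^1 = 0.8333 and (5/6)^2 = 0.6944, the smallest such K is 2.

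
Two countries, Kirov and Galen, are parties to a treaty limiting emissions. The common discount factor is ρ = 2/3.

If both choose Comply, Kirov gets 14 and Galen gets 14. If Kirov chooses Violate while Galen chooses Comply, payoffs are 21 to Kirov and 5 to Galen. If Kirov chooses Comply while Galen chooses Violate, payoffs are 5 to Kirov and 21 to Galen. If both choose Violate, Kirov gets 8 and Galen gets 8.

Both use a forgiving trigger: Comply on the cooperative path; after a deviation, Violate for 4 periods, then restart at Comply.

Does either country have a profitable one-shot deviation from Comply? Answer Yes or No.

No

Comparing payoff streams over the 5 periods until play realigns: cooperate → 14(1+ρ+…+ρ^4); deviate → 21 + 8(ρ+…+ρ^4).
Cooperation is sustained iff (14−8)(ρ+…+ρ^4) ≥ 21−14.
ρ+…+ρ^4 = 2/3·(1−(2/3)^4)/(1−2/3) = 1.6049, and (21−14)/(14−8) = 1.1667.
1.6049 ≥ 1.1667, so cooperation is sustainable.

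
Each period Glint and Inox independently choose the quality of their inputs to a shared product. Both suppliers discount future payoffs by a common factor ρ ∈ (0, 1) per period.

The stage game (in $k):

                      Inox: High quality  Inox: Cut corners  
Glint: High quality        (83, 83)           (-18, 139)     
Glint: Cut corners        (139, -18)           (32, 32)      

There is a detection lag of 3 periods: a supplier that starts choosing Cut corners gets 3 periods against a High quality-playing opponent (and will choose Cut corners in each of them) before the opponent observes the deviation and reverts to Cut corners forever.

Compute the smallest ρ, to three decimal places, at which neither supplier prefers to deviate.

The best deviation is to choose Cut corners for all 3 undetected periods, earning 139 each, then 32 forever once detected.
Deviation value: 139(1−ρ^3)/(1−ρ) + 32ρ^3/(1−ρ); cooperation value: 83/(1−ρ).
IC: 83 ≥ 139(1−ρ^3) + 32ρ^3 = 139 − 107ρ^3.
So ρ^3 ≥ 56/107, giving ρ ≥ (56/107)^(1/3) ≈ 0.806.

0.806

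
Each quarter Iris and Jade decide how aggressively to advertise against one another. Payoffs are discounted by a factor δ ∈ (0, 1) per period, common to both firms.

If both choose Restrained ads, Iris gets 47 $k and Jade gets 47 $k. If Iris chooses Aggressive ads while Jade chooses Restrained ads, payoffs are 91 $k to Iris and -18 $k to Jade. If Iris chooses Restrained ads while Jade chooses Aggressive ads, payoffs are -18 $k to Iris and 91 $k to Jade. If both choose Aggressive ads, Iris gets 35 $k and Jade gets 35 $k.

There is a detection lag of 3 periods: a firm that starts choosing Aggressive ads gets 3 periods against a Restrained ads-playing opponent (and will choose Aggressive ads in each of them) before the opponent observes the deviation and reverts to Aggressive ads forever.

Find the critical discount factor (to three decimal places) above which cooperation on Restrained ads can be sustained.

0.923

A deviator earns 91 for 3 periods, then 35 forever; cooperating earns 47 forever. Multiplying the IC by (1−δ):
47 ≥ 91(1−δ^3) + 35δ^3, so 56·δ^3 ≥ 44 and δ^3 ≥ 11/14.
δ ≥ (11/14)^(1/3) ≈ 0.923.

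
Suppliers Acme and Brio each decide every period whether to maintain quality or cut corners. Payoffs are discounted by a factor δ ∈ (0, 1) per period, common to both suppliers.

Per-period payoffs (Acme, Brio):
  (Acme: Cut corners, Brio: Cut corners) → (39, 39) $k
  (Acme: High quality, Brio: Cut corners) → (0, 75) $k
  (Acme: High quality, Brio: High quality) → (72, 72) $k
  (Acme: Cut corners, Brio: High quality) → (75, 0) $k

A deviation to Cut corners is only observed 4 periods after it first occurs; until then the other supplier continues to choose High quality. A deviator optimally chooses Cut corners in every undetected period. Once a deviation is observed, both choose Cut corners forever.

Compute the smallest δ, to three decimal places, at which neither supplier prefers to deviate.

0.537

Deviating for the 4 undetected periods gains 75−72 = 3 per period over cooperation, then loses 72−39 = 33 per period forever once punishment starts.
Gain: 3(1 + δ + … + δ^3); loss: 33·δ^4/(1−δ).
No profitable deviation ⇔ 3(1−δ^4) ≤ 33·δ^4, i.e. δ^4 ≥ 3/(3+33) = 1/12.
Hence δ ≥ (1/12)^(1/4) ≈ 0.537.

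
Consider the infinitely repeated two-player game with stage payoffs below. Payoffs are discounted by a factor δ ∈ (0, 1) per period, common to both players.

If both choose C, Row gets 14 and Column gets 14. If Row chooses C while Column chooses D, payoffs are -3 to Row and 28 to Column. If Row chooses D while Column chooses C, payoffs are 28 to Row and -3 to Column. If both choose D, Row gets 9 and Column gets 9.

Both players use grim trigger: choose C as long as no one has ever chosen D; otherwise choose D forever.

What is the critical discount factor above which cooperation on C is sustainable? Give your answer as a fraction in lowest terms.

14/19

One-period gain from deviating is 28 − 14 = 14. The loss is 14 − 9 = 5 in every subsequent period, with present value 5·δ/(1−δ).
Deviation is unprofitable when 5·δ/(1−δ) ≥ 14, i.e. δ/(1−δ) ≥ 14/5.
Equivalently δ ≥ 14/(14+5) = 14/19.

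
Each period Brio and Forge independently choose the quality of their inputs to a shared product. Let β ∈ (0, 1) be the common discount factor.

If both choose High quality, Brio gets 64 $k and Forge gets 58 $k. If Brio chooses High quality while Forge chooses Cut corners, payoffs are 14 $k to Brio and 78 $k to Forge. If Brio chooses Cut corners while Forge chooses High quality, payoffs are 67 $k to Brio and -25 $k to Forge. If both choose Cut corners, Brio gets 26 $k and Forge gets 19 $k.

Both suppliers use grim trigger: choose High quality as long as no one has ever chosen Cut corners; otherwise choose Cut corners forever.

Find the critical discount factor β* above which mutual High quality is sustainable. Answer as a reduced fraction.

Brio: cooperation gives 64 each period; deviation gives 67 once then 26 forever.
  64/(1−β) ≥ 67 + 26β/(1−β) ⇒ β ≥ 3/41.
Forge: cooperation gives 58 each period; deviation gives 78 once then 19 forever.
  β ≥ 20/59.
Both must hold, so the binding constraint is Forge's: β ≥ 20/59.

20/59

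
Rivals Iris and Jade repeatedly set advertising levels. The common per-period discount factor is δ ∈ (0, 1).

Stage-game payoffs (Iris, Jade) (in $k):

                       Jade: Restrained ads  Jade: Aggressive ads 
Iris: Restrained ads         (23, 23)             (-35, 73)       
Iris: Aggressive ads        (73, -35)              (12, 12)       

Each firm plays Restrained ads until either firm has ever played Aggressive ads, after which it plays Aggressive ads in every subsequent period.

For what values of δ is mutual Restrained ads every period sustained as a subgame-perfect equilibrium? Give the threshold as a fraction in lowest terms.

One-period gain from deviating is 73 − 23 = 50. The loss is 23 − 12 = 11 in every subsequent period, with present value 11·δ/(1−δ).
Deviation is unprofitable when 11·δ/(1−δ) ≥ 50, i.e. δ/(1−δ) ≥ 50/11.
Equivalently δ ≥ 50/(50+11) = 50/61.

50/61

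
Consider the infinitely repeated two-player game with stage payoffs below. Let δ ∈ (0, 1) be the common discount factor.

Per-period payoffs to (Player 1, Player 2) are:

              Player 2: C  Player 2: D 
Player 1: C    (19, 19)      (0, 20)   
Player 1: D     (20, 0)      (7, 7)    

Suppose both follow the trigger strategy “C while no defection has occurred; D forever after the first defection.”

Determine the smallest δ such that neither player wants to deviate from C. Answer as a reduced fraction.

1/13

One-period gain from deviating is 20 − 19 = 1. The loss is 19 − 7 = 12 in every subsequent period, with present value 12·δ/(1−δ).
Deviation is unprofitable when 12·δ/(1−δ) ≥ 1, i.e. δ/(1−δ) ≥ 1/12.
Equivalently δ ≥ 1/(1+12) = 1/13.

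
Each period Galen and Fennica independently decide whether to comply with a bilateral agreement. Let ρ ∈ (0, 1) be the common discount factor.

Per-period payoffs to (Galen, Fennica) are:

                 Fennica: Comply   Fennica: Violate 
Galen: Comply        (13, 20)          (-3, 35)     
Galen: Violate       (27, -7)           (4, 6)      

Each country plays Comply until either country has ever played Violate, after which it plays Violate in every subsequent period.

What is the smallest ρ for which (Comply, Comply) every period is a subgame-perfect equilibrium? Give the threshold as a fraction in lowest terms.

Galen: cooperation gives 13 each period; deviation gives 27 once then 4 forever.
  13/(1−ρ) ≥ 27 + 4ρ/(1−ρ) ⇒ ρ ≥ 14/23.
Fennica: cooperation gives 20 each period; deviation gives 35 once then 6 forever.
  ρ ≥ 15/29.
Both must hold, so the binding constraint is Galen's: ρ ≥ 14/23.

14/23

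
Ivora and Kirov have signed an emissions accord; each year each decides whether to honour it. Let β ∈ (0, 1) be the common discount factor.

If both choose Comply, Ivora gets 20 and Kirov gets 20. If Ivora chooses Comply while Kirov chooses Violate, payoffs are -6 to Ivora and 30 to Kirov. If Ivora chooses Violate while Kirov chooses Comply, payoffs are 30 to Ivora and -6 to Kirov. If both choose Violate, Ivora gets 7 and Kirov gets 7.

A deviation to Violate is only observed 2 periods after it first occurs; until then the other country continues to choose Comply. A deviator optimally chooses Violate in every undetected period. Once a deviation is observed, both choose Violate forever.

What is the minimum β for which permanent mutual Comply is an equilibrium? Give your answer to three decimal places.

0.659

A deviator earns 30 for 2 periods, then 7 forever; cooperating earns 20 forever. Multiplying the IC by (1−β):
20 ≥ 30(1−β^2) + 7β^2, so 23·β^2 ≥ 10 and β^2 ≥ 10/23.
β ≥ (10/23)^(1/2) ≈ 0.659.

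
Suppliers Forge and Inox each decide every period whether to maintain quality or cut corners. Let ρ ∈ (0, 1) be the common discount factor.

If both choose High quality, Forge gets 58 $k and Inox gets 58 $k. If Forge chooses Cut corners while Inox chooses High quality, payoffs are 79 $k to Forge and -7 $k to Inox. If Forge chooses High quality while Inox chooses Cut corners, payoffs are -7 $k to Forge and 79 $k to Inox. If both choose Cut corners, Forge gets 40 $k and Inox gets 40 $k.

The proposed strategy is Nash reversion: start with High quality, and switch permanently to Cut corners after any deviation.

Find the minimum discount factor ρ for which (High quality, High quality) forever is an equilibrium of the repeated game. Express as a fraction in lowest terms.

One-period gain from deviating is 79 − 58 = 21. The loss is 58 − 40 = 18 in every subsequent period, with present value 18·ρ/(1−ρ).
Deviation is unprofitable when 18·ρ/(1−ρ) ≥ 21, i.e. ρ/(1−ρ) ≥ 7/6.
Equivalently ρ ≥ 21/(21+18) = 7/13.

7/13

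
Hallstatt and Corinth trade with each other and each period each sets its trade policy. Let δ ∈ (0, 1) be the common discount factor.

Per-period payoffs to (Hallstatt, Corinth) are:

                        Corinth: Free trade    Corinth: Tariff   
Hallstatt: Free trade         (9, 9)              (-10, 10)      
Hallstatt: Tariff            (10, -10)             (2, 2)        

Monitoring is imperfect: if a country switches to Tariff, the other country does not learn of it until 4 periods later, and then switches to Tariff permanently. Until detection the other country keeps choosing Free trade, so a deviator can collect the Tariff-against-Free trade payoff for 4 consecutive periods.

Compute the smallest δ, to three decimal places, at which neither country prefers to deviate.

0.595

Deviating for the 4 undetected periods gains 10−9 = 1 per period over cooperation, then loses 9−2 = 7 per period forever once punishment starts.
Gain: 1(1 + δ + … + δ^3); loss: 7·δ^4/(1−δ).
No profitable deviation ⇔ 1(1−δ^4) ≤ 7·δ^4, i.e. δ^4 ≥ 1/(1+7) = 1/8.
Hence δ ≥ (1/8)^(1/4) ≈ 0.595.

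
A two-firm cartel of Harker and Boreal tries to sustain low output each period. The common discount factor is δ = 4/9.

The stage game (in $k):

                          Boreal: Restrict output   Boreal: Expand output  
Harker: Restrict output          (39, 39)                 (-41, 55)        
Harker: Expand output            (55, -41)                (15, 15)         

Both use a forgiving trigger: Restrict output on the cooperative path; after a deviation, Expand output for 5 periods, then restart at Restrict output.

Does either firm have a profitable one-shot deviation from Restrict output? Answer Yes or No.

Comparing payoff streams over the 6 periods until play realigns: cooperate → 39(1+δ+…+δ^5); deviate → 55 + 15(δ+…+δ^5).
Cooperation is sustained iff (39−15)(δ+…+δ^5) ≥ 55−39.
δ+…+δ^5 = 4/9·(1−(4/9)^5)/(1−4/9) = 0.7861, and (55−39)/(39−15) = 0.6667.
0.7861 ≥ 0.6667, so cooperation is sustainable.

No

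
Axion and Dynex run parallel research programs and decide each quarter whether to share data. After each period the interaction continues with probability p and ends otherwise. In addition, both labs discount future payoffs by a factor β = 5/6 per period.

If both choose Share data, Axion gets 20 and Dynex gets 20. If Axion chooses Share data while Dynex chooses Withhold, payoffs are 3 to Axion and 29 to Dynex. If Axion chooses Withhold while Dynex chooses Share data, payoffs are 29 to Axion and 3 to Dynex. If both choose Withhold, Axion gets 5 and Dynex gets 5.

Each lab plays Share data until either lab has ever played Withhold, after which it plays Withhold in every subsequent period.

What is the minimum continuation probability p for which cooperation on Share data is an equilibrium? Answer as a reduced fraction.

9/20

With continuation probability p and discount β, the effective per-period discount factor is βp.
Grim-trigger IC: βp ≥ (29−20)/(29−5) = 3/8.
So p ≥ (3/8)/(5/6) = 9/20.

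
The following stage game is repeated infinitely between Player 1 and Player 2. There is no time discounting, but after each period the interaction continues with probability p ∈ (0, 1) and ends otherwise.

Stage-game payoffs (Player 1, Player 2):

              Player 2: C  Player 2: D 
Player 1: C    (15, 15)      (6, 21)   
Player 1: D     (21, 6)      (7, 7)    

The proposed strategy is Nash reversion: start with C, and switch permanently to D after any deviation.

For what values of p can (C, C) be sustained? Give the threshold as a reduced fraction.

3/7

With no time discounting, the continuation probability p plays the role of the discount factor.
Grim-trigger IC: 15/(1−p) ≥ 21 + 7p/(1−p) ⇒ p ≥ (21−15)/(21−7) = 3/7.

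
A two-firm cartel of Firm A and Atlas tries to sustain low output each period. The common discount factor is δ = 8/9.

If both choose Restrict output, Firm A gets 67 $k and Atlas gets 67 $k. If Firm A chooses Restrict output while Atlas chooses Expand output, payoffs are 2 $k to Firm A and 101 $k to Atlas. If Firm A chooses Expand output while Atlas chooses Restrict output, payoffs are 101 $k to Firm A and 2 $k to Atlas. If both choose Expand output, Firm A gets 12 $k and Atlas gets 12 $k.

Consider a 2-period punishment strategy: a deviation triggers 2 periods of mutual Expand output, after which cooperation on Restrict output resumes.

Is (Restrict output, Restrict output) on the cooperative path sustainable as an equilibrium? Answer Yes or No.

A one-shot deviation gives 101 now, then 12 for 2 periods, then back to 67.
Gain from deviating: (101−67) today; loss: (67−12) in each of the next 2 periods.
No-deviation condition: (67−12)(δ+…+δ^2) ≥ 101−67, i.e. δ+…+δ^2 ≥ 34/55.
At δ = 8/9: δ+…+δ^2 = 1.6790 ≥ 0.6182.
So cooperation is sustainable.

Yes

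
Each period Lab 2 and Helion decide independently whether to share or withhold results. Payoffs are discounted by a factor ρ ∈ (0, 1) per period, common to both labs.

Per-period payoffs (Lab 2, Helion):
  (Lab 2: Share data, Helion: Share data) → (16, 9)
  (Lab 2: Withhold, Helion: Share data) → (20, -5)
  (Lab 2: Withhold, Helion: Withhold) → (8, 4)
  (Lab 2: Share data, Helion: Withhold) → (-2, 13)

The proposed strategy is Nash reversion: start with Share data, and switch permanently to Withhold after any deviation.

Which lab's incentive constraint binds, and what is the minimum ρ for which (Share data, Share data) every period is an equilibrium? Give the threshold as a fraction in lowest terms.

Lab 2's threshold: (20−16)/(20−8) = 1/3.
Helion's threshold: (13−9)/(13−4) = 4/9.
1/3 < 4/9, so Helion binds and ρ* = 4/9.

Helion; ρ ≥ 4/9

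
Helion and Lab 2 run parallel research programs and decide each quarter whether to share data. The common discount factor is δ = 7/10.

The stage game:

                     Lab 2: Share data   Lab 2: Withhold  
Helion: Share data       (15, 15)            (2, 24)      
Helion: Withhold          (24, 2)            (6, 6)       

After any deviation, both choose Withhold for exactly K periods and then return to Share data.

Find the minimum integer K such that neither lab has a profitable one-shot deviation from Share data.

IC: δ(1−δ^K)/(1−δ) ≥ (24−15)/(15−6) = 1.
With δ = 7/10: need 1 − δ^K ≥ 1·(1−7/10)/(7/10), i.e. δ^K ≤ 0.5714.
Since (7/10)^1 = 0.7000 and (7/10)^2 = 0.4900, the smallest such K is 2.

2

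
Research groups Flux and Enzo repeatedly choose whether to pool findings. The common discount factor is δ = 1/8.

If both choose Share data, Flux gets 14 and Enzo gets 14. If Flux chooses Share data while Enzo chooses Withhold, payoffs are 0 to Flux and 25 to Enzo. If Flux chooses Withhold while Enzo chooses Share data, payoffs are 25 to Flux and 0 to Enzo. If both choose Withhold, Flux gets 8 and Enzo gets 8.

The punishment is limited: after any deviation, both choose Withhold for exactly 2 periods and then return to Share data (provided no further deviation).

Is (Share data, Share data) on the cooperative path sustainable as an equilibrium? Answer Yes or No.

No

IC: δ+…+δ^2 ≥ (25−14)/(14−8) = 11/6.
At δ = 1/8: partial sum = 0.1406 < 1.8333. Cooperation not sustainable.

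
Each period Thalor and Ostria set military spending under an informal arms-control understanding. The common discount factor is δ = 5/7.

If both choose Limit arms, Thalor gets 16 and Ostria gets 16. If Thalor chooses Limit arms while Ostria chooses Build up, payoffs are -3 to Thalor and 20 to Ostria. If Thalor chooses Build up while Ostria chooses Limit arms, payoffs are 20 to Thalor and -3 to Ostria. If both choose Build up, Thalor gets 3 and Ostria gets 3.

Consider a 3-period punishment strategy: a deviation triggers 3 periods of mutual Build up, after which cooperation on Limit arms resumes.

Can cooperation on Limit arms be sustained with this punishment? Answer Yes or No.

IC: δ+…+δ^3 ≥ (20−16)/(16−3) = 4/13.
At δ = 5/7: partial sum = 1.5889 ≥ 0.3077. Cooperation sustainable.

Yes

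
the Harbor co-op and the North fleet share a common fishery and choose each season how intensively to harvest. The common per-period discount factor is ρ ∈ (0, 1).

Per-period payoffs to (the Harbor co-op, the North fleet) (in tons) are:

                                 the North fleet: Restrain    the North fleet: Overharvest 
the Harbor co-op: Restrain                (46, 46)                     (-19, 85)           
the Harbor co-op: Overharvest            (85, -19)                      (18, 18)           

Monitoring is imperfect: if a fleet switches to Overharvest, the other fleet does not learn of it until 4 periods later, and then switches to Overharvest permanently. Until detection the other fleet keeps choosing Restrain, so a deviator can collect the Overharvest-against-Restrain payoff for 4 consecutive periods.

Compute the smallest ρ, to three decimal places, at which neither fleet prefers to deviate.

0.873

The best deviation is to choose Overharvest for all 4 undetected periods, earning 85 each, then 18 forever once detected.
Deviation value: 85(1−ρ^4)/(1−ρ) + 18ρ^4/(1−ρ); cooperation value: 46/(1−ρ).
IC: 46 ≥ 85(1−ρ^4) + 18ρ^4 = 85 − 67ρ^4.
So ρ^4 ≥ 39/67, giving ρ ≥ (39/67)^(1/4) ≈ 0.873.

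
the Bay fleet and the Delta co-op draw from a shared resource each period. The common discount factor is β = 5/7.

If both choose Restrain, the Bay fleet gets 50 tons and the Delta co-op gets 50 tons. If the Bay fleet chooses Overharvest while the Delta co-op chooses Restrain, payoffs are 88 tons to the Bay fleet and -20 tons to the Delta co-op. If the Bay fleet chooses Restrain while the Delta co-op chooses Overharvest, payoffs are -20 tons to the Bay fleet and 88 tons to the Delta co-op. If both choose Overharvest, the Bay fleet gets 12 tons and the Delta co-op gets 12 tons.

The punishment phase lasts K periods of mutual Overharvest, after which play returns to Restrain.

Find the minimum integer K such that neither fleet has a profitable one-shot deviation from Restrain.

No profitable deviation requires (50−12)(β+…+β^K) ≥ 88−50, i.e. β+…+β^K ≥ 1 ≈ 1.0000.
With β = 5/7, the partial sums are K=1: 0.7143, K=2: 1.2245.
K = 2 is the first length at which the sum reaches 1.0000.

2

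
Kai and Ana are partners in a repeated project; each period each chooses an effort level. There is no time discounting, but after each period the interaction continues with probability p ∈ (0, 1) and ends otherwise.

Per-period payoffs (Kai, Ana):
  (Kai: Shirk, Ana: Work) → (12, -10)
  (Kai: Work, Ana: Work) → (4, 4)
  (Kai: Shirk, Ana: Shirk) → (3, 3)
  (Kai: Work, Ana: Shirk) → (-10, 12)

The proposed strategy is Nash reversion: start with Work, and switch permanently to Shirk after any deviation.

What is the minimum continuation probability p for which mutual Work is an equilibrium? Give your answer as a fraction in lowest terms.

Expected cooperation value is 4 + p·4 + p²·4 + … = 4/(1−p); deviation gives 12 + p·3/(1−p).
4 ≥ 12(1−p) + 3p ⇒ 9p ≥ 8 ⇒ p ≥ 8/9.

8/9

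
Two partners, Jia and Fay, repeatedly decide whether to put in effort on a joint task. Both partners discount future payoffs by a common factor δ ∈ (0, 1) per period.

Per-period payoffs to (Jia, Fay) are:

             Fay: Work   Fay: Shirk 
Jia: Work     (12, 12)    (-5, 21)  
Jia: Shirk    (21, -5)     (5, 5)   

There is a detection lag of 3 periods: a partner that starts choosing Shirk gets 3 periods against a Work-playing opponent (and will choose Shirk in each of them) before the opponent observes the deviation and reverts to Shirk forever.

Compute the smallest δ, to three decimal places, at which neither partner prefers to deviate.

The best deviation is to choose Shirk for all 3 undetected periods, earning 21 each, then 5 forever once detected.
Deviation value: 21(1−δ^3)/(1−δ) + 5δ^3/(1−δ); cooperation value: 12/(1−δ).
IC: 12 ≥ 21(1−δ^3) + 5δ^3 = 21 − 16δ^3.
So δ^3 ≥ 9/16, giving δ ≥ (9/16)^(1/3) ≈ 0.825.

0.825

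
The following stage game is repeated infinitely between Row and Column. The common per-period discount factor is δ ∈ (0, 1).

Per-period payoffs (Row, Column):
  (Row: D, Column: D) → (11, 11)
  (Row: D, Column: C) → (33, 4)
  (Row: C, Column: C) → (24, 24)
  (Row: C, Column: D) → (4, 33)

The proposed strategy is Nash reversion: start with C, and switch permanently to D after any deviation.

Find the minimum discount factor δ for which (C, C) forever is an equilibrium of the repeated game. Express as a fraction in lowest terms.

9/22

Under grim trigger the critical discount factor is (T−C)/(T−P) with T = 33, C = 24, P = 11.
δ* = (33−24)/(33−11) = 9/22.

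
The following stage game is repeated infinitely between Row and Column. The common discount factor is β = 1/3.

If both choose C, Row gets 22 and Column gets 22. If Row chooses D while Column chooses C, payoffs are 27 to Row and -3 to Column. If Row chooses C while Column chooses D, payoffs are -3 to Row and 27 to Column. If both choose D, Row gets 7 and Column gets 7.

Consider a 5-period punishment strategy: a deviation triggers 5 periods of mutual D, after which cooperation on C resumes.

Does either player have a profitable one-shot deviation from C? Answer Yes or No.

No

A one-shot deviation gives 27 now, then 7 for 5 periods, then back to 22.
Gain from deviating: (27−22) today; loss: (22−7) in each of the next 5 periods.
No-deviation condition: (22−7)(β+…+β^5) ≥ 27−22, i.e. β+…+β^5 ≥ 1/3.
At β = 1/3: β+…+β^5 = 0.4979 ≥ 0.3333.
So cooperation is sustainable.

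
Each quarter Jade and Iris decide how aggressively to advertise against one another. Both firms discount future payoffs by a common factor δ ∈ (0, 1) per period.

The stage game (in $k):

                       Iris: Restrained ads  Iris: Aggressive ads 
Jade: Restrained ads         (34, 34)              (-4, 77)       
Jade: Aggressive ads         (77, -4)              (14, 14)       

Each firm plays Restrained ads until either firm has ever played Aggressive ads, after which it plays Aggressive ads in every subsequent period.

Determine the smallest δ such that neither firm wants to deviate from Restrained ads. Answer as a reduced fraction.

43/63

One-period gain from deviating is 77 − 34 = 43. The loss is 34 − 14 = 20 in every subsequent period, with present value 20·δ/(1−δ).
Deviation is unprofitable when 20·δ/(1−δ) ≥ 43, i.e. δ/(1−δ) ≥ 43/20.
Equivalently δ ≥ 43/(43+20) = 43/63.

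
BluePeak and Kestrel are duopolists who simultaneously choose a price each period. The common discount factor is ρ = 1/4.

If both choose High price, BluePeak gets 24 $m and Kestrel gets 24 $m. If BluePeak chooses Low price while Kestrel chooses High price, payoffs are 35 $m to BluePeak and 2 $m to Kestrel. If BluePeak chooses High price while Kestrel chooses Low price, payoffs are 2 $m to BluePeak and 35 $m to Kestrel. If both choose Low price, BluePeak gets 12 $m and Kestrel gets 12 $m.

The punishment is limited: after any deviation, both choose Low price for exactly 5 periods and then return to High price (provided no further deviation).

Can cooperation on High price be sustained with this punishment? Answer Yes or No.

IC: ρ+…+ρ^5 ≥ (35−24)/(24−12) = 11/12.
At ρ = 1/4: partial sum = 0.3330 < 0.9167. Cooperation not sustainable.

No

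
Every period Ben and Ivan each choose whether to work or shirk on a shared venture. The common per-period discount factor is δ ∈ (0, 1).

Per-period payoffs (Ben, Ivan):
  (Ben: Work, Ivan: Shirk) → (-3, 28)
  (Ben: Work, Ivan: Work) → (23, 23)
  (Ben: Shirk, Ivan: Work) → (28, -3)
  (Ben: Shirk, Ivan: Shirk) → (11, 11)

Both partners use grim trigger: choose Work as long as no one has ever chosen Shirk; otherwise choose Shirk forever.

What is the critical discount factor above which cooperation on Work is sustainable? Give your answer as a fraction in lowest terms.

23/(1−δ) ≥ 28 + 11δ/(1−δ)
23 ≥ 28 − 17δ
δ ≥ 5/17.

5/17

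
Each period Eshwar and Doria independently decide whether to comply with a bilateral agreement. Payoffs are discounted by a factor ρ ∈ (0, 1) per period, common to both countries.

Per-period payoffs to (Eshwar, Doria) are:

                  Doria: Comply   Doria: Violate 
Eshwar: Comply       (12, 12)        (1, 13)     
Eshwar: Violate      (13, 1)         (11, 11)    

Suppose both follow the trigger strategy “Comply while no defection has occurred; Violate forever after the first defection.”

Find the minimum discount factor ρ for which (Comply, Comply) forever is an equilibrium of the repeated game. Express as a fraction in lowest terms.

1/2

Cooperation forever yields 12 each period: 12/(1−ρ).
Deviating yields 13 once, then 11 forever: 13 + 11ρ/(1−ρ).
No profitable deviation requires 12/(1−ρ) ≥ 13 + 11ρ/(1−ρ).
Multiplying by (1−ρ): 12 ≥ 13(1−ρ) + 11ρ = 13 − 2ρ.
So 2ρ ≥ 1, i.e. ρ ≥ 1/2.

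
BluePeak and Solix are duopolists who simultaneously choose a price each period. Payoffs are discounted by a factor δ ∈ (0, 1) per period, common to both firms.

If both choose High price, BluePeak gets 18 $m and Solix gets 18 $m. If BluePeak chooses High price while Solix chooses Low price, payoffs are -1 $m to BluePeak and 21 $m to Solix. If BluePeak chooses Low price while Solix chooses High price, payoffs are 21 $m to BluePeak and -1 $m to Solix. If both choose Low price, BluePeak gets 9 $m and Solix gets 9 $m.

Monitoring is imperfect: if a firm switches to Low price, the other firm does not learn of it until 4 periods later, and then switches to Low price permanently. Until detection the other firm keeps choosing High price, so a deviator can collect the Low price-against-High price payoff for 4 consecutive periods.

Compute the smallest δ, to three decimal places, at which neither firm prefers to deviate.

0.707

Deviating for the 4 undetected periods gains 21−18 = 3 per period over cooperation, then loses 18−9 = 9 per period forever once punishment starts.
Gain: 3(1 + δ + … + δ^3); loss: 9·δ^4/(1−δ).
No profitable deviation ⇔ 3(1−δ^4) ≤ 9·δ^4, i.e. δ^4 ≥ 3/(3+9) = 1/4.
Hence δ ≥ (1/4)^(1/4) ≈ 0.707.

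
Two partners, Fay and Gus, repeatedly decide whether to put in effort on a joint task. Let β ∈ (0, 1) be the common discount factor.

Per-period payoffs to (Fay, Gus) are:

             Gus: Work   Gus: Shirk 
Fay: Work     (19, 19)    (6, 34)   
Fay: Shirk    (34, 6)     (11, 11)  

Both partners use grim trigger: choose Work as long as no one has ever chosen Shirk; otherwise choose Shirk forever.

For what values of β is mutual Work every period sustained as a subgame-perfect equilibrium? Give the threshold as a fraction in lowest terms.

15/23

Under grim trigger the critical discount factor is (T−C)/(T−P) with T = 34, C = 19, P = 11.
β* = (34−19)/(34−11) = 15/23.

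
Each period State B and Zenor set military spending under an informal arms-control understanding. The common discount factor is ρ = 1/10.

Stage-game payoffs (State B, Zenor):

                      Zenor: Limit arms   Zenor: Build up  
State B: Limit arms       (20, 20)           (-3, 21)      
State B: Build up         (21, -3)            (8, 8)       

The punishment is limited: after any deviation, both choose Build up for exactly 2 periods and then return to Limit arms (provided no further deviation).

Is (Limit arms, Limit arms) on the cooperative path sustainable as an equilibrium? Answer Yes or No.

IC: ρ+…+ρ^2 ≥ (21−20)/(20−8) = 1/12.
At ρ = 1/10: partial sum = 0.1100 ≥ 0.0833. Cooperation sustainable.

Yes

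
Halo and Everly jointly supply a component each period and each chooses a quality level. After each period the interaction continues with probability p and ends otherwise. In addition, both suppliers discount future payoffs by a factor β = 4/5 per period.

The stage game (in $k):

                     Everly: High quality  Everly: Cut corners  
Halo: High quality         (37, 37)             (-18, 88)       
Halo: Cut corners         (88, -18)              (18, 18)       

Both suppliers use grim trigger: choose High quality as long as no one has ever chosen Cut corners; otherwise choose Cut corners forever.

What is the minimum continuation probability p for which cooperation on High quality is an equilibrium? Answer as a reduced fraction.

51/56

Expected continuation weight on next period's payoff is β·p = 4/5·p, which plays the role of the discount factor.
Cooperation requires 4/5·p ≥ (88−37)/(88−18) = 51/70, hence p ≥ 51/56.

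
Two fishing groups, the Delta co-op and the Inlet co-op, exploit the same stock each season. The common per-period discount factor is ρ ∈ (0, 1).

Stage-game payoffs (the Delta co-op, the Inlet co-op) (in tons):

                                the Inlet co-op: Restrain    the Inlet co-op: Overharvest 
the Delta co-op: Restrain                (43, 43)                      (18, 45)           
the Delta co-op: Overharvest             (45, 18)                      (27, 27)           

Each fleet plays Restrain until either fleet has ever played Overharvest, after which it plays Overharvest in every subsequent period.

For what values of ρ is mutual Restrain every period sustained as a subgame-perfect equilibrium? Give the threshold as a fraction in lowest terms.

1/9

Cooperation forever yields 43 each period: 43/(1−ρ).
Deviating yields 45 once, then 27 forever: 45 + 27ρ/(1−ρ).
No profitable deviation requires 43/(1−ρ) ≥ 45 + 27ρ/(1−ρ).
Multiplying by (1−ρ): 43 ≥ 45(1−ρ) + 27ρ = 45 − 18ρ.
So 18ρ ≥ 2, i.e. ρ ≥ 2/18 = 1/9.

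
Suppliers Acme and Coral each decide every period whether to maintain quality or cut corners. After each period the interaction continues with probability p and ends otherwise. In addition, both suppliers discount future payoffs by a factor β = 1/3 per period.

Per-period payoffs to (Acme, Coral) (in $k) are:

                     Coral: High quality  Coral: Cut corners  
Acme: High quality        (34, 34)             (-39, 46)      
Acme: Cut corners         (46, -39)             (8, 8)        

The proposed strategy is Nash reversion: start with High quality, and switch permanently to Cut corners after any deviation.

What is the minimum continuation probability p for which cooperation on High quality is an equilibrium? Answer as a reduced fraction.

Expected continuation weight on next period's payoff is β·p = 1/3·p, which plays the role of the discount factor.
Cooperation requires 1/3·p ≥ (46−34)/(46−8) = 6/19, hence p ≥ 18/19.

18/19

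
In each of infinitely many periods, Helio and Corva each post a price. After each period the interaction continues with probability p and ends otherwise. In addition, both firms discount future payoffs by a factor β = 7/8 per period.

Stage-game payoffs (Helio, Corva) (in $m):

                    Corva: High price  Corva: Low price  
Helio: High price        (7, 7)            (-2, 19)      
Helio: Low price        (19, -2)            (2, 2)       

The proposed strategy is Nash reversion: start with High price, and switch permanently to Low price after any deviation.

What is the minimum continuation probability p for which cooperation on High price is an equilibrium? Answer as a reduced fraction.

With continuation probability p and discount β, the effective per-period discount factor is βp.
Grim-trigger IC: βp ≥ (19−7)/(19−2) = 12/17.
So p ≥ (12/17)/(7/8) = 96/119.

96/119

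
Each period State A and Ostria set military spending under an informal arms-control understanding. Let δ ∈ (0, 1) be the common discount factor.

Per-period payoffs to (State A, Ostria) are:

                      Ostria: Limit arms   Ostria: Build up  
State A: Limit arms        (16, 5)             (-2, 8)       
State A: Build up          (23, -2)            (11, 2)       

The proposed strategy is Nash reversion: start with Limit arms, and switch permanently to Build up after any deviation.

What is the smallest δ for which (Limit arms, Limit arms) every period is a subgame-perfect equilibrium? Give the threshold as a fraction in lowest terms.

7/12

For State A: deviation gain 23−16 = 7, per-period punishment loss 16−11 = 5. IC gives δ ≥ 7/12.
For Ostria: gain 3, loss 3 per period, so δ ≥ 3/6 = 1/2.
The tighter constraint is State A's, so cooperation needs δ ≥ 7/12.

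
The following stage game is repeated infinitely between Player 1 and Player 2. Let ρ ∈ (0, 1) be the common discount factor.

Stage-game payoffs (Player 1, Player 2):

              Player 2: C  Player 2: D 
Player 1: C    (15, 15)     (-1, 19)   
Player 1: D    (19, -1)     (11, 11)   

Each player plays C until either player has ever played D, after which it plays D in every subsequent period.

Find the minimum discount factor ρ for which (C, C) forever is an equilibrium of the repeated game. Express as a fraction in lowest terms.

Cooperation forever yields 15 each period: 15/(1−ρ).
Deviating yields 19 once, then 11 forever: 19 + 11ρ/(1−ρ).
No profitable deviation requires 15/(1−ρ) ≥ 19 + 11ρ/(1−ρ).
Multiplying by (1−ρ): 15 ≥ 19(1−ρ) + 11ρ = 19 − 8ρ.
So 8ρ ≥ 4, i.e. ρ ≥ 4/8 = 1/2.

1/2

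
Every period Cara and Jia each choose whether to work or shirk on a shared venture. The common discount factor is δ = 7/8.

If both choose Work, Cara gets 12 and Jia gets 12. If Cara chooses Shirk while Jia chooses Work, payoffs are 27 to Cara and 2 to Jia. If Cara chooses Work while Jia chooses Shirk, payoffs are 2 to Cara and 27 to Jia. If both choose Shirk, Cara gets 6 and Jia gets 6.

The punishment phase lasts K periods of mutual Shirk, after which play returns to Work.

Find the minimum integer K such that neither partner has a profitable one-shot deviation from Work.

4

No profitable deviation requires (12−6)(δ+…+δ^K) ≥ 27−12, i.e. δ+…+δ^K ≥ 5/2 ≈ 2.5000.
With δ = 7/8, the partial sums are K=1: 0.8750, K=2: 1.6406, K=3: 2.3105, K=4: 2.8967.
K = 4 is the first length at which the sum reaches 2.5000.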